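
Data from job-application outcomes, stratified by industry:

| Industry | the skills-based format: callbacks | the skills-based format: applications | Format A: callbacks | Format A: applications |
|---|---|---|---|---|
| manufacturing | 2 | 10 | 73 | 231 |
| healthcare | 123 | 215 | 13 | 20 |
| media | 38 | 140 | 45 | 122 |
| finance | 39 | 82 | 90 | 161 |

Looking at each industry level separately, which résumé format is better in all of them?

Manufacturing: the skills-based format 2/10 = 20.0%, Format A 73/231 = 31.6% → Format A
Healthcare: the skills-based format 123/215 = 57.2%, Format A 13/20 = 65.0% → Format A
Media: the skills-based format 38/140 = 27.1%, Format A 45/122 = 36.9% → Format A
Finance: the skills-based format 39/82 = 47.6%, Format A 90/161 = 55.9% → Format A
Format A has the higher rate in all 4 groups.

Format A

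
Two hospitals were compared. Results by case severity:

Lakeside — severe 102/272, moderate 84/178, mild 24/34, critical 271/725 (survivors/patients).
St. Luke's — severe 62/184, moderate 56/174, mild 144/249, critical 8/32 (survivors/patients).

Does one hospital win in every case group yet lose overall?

Severe: Lakeside 102/272 = 37.5%, St. Luke's 62/184 = 33.7% → Lakeside
Moderate: Lakeside 84/178 = 47.2%, St. Luke's 56/174 = 32.2% → Lakeside
Mild: Lakeside 24/34 = 70.6%, St. Luke's 144/249 = 57.8% → Lakeside
Critical: Lakeside 271/725 = 37.4%, St. Luke's 8/32 = 25.0% → Lakeside
Overall: Lakeside 481/1209 = 39.8%, St. Luke's 270/639 = 42.3% → St. Luke's
Lakeside wins each case group but St. Luke's wins overall — the comparison reverses. Lakeside's patients skew toward critical, which has a lower base rate.

Yes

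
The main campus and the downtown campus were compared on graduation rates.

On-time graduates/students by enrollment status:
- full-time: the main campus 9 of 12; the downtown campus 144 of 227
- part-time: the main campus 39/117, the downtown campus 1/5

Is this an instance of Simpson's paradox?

Yes

Full-time: the main campus 9/12 = 75.0%, the downtown campus 144/227 = 63.4% → the main campus
Part-time: the main campus 39/117 = 33.3%, the downtown campus 1/5 = 20.0% → the main campus
Overall: the main campus 48/129 = 37.2%, the downtown campus 145/232 = 62.5% → the downtown campus
The main campus wins each enrollment group but the downtown campus wins overall — the comparison reverses. The main campus's students skew toward part-time, which has a lower base rate.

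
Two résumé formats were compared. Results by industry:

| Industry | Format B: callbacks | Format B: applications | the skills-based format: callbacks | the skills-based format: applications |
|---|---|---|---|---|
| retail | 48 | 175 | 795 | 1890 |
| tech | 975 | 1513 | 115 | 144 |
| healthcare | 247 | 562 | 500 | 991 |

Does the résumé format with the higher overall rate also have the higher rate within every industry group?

No

Retail: Format B 48/175 = 27.4%, the skills-based format 795/1890 = 42.1% → the skills-based format
Tech: Format B 975/1513 = 64.4%, the skills-based format 115/144 = 79.9% → the skills-based format
Healthcare: Format B 247/562 = 44.0%, the skills-based format 500/991 = 50.5% → the skills-based format
Overall: Format B 1270/2250 = 56.4%, the skills-based format 1410/3025 = 46.6% → Format B
The skills-based format wins each industry group but Format B wins overall — the comparison reverses. The skills-based format's applications skew toward retail, which has a lower base rate.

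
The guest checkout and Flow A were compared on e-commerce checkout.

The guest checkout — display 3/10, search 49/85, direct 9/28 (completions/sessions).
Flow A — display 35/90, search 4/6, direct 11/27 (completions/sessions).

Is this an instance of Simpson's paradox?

Display: the guest checkout 3/10 = 30.0%, Flow A 35/90 = 38.9% → Flow A
Search: the guest checkout 49/85 = 57.6%, Flow A 4/6 = 66.7% → Flow A
Direct: the guest checkout 9/28 = 32.1%, Flow A 11/27 = 40.7% → Flow A
Overall: the guest checkout 61/123 = 49.6%, Flow A 50/123 = 40.7% → the guest checkout
Flow A wins each traffic group but the guest checkout wins overall — the comparison reverses. Flow A's sessions skew toward display, which has a lower base rate.

Yes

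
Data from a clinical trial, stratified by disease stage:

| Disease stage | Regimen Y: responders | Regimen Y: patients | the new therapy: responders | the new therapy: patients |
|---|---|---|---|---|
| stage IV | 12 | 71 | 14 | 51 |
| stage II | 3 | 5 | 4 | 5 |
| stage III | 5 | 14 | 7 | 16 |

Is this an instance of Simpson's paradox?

Stage IV: Regimen Y 12/71 = 16.9%, the new therapy 14/51 = 27.5% → the new therapy
Stage II: Regimen Y 3/5 = 60.0%, the new therapy 4/5 = 80.0% → the new therapy
Stage III: Regimen Y 5/14 = 35.7%, the new therapy 7/16 = 43.8% → the new therapy
Overall: Regimen Y 20/90 = 22.2%, the new therapy 25/72 = 34.7% → the new therapy
The new therapy wins overall and in every disease group — no reversal.

No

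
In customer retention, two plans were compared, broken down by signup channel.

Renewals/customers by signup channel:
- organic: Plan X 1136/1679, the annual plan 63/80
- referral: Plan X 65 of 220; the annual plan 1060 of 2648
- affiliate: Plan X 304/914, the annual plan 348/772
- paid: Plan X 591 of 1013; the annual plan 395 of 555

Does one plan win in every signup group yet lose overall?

Yes

Organic: Plan X 1136/1679 = 67.7%, the annual plan 63/80 = 78.8% → the annual plan
Referral: Plan X 65/220 = 29.5%, the annual plan 1060/2648 = 40.0% → the annual plan
Affiliate: Plan X 304/914 = 33.3%, the annual plan 348/772 = 45.1% → the annual plan
Paid: Plan X 591/1013 = 58.3%, the annual plan 395/555 = 71.2% → the annual plan
Overall: Plan X 2096/3826 = 54.8%, the annual plan 1866/4055 = 46.0% → Plan X
The annual plan wins each signup group but Plan X wins overall — the comparison reverses. The annual plan's customers skew toward referral, which has a lower base rate.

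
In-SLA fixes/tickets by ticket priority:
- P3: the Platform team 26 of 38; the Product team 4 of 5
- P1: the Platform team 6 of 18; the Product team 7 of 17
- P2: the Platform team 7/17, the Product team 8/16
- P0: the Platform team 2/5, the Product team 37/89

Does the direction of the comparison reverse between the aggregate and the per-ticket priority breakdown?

Yes

P3: the Platform team 26/38 = 68.4%, the Product team 4/5 = 80.0% → the Product team
P1: the Platform team 6/18 = 33.3%, the Product team 7/17 = 41.2% → the Product team
P2: the Platform team 7/17 = 41.2%, the Product team 8/16 = 50.0% → the Product team
P0: the Platform team 2/5 = 40.0%, the Product team 37/89 = 41.6% → the Product team
Overall: the Platform team 41/78 = 52.6%, the Product team 56/127 = 44.1% → the Platform team
The Product team wins each ticket group but the Platform team wins overall — the comparison reverses. The Product team's tickets skew toward P0, which has a lower base rate.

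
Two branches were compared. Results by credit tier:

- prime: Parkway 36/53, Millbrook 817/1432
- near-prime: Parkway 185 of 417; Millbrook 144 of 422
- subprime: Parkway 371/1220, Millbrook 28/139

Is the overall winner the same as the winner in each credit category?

No

Prime: Parkway 36/53 = 67.9%, Millbrook 817/1432 = 57.1% → Parkway
Near-prime: Parkway 185/417 = 44.4%, Millbrook 144/422 = 34.1% → Parkway
Subprime: Parkway 371/1220 = 30.4%, Millbrook 28/139 = 20.1% → Parkway
Overall: Parkway 592/1690 = 35.0%, Millbrook 989/1993 = 49.6% → Millbrook
Parkway wins each credit group but Millbrook wins overall — the comparison reverses. Parkway's applications skew toward subprime, which has a lower base rate.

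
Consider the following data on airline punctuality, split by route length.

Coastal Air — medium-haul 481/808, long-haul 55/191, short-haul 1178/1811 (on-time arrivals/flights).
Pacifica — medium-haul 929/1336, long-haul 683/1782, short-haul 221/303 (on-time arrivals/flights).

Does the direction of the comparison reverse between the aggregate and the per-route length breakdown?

Medium-haul: Coastal Air 481/808 = 59.5%, Pacifica 929/1336 = 69.5% → Pacifica
Long-haul: Coastal Air 55/191 = 28.8%, Pacifica 683/1782 = 38.3% → Pacifica
Short-haul: Coastal Air 1178/1811 = 65.0%, Pacifica 221/303 = 72.9% → Pacifica
Overall: Coastal Air 1714/2810 = 61.0%, Pacifica 1833/3421 = 53.6% → Coastal Air
Pacifica wins each route group but Coastal Air wins overall — the comparison reverses. Pacifica's flights skew toward long-haul, which has a lower base rate.

Yes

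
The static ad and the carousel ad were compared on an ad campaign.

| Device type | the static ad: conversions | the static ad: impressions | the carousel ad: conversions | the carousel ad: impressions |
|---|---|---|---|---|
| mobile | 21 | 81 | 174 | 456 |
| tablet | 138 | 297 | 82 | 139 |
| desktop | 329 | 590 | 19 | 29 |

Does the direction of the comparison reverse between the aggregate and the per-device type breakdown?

Mobile: the static ad 21/81 = 25.9%, the carousel ad 174/456 = 38.2% → the carousel ad
Tablet: the static ad 138/297 = 46.5%, the carousel ad 82/139 = 59.0% → the carousel ad
Desktop: the static ad 329/590 = 55.8%, the carousel ad 19/29 = 65.5% → the carousel ad
Overall: the static ad 488/968 = 50.4%, the carousel ad 275/624 = 44.1% → the static ad
The carousel ad wins each device group but the static ad wins overall — the comparison reverses. The carousel ad's impressions skew toward mobile, which has a lower base rate.

Yes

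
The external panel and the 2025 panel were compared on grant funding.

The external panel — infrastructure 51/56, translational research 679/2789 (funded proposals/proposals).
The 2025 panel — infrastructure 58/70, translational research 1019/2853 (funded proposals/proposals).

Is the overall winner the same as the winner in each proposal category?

Infrastructure: the external panel 51/56 = 91.1%, the 2025 panel 58/70 = 82.9% → the external panel
Translational research: the external panel 679/2789 = 24.3%, the 2025 panel 1019/2853 = 35.7% → the 2025 panel
Overall: the external panel 730/2845 = 25.7%, the 2025 panel 1077/2923 = 36.8% → the 2025 panel
Neither sweeps: the external panel wins 1 of 2 groups, the 2025 panel wins 1. The 2025 panel wins overall but not every group — no Simpson reversal.

No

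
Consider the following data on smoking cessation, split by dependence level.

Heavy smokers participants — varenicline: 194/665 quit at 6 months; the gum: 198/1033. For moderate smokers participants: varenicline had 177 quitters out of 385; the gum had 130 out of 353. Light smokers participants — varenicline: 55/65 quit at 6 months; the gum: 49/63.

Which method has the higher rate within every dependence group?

Heavy smokers: varenicline 194/665 = 29.2%, the gum 198/1033 = 19.2% → varenicline
Moderate smokers: varenicline 177/385 = 46.0%, the gum 130/353 = 36.8% → varenicline
Light smokers: varenicline 55/65 = 84.6%, the gum 49/63 = 77.8% → varenicline
Varenicline has the higher rate in all 3 groups.

varenicline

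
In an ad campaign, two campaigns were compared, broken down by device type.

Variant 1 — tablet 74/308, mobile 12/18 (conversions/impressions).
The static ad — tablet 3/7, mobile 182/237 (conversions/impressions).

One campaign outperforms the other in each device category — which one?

Tablet: Variant 1 74/308 = 24.0%, the static ad 3/7 = 42.9% → the static ad
Mobile: Variant 1 12/18 = 66.7%, the static ad 182/237 = 76.8% → the static ad
The static ad has the higher rate in both groups.

the static ad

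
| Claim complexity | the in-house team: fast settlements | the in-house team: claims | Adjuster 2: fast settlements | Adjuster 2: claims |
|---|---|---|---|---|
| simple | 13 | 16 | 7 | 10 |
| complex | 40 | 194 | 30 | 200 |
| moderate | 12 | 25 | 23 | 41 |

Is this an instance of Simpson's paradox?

No

Simple: the in-house team 13/16 = 81.2%, Adjuster 2 7/10 = 70.0% → the in-house team
Complex: the in-house team 40/194 = 20.6%, Adjuster 2 30/200 = 15.0% → the in-house team
Moderate: the in-house team 12/25 = 48.0%, Adjuster 2 23/41 = 56.1% → Adjuster 2
Overall: the in-house team 65/235 = 27.7%, Adjuster 2 60/251 = 23.9% → the in-house team
Neither sweeps: the in-house team wins 2 of 3 groups, Adjuster 2 wins 1. The in-house team wins overall but not every group — no Simpson reversal.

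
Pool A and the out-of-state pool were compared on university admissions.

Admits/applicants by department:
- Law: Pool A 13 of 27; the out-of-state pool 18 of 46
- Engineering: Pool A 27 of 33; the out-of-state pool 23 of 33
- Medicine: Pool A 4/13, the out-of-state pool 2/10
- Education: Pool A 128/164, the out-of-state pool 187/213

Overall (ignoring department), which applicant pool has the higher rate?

Law: Pool A 13/27 = 48.1%, the out-of-state pool 18/46 = 39.1% → Pool A
Engineering: Pool A 27/33 = 81.8%, the out-of-state pool 23/33 = 69.7% → Pool A
Medicine: Pool A 4/13 = 30.8%, the out-of-state pool 2/10 = 20.0% → Pool A
Education: Pool A 128/164 = 78.0%, the out-of-state pool 187/213 = 87.8% → the out-of-state pool
Overall: Pool A 172/237 = 72.6%, the out-of-state pool 230/302 = 76.2% → the out-of-state pool
(Neither sweeps every department group, but the out-of-state pool has the higher pooled rate.)

the out-of-state pool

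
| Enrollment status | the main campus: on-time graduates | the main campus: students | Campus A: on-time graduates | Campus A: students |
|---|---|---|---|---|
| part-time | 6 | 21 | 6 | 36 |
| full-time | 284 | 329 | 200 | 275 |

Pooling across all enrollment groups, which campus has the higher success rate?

Part-time: the main campus 6/21 = 28.6%, Campus A 6/36 = 16.7% → the main campus
Full-time: the main campus 284/329 = 86.3%, Campus A 200/275 = 72.7% → the main campus
Overall: the main campus 290/350 = 82.9%, Campus A 206/311 = 66.2% → the main campus

the main campus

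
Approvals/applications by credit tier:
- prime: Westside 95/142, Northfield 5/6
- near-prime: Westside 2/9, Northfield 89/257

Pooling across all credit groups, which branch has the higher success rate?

Westside

Prime: Westside 95/142 = 66.9%, Northfield 5/6 = 83.3% → Northfield
Near-prime: Westside 2/9 = 22.2%, Northfield 89/257 = 34.6% → Northfield
Overall: Westside 97/151 = 64.2%, Northfield 94/263 = 35.7% → Westside
(Northfield wins every credit group but Westside wins overall — Northfield's applications skew toward the low-rate near-prime group.)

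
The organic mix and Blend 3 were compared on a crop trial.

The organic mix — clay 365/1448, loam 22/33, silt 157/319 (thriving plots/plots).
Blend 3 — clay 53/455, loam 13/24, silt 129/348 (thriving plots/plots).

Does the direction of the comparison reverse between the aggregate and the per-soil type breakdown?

Clay: the organic mix 365/1448 = 25.2%, Blend 3 53/455 = 11.6% → the organic mix
Loam: the organic mix 22/33 = 66.7%, Blend 3 13/24 = 54.2% → the organic mix
Silt: the organic mix 157/319 = 49.2%, Blend 3 129/348 = 37.1% → the organic mix
Overall: the organic mix 544/1800 = 30.2%, Blend 3 195/827 = 23.6% → the organic mix
The organic mix wins overall and in every soil group — no reversal.

No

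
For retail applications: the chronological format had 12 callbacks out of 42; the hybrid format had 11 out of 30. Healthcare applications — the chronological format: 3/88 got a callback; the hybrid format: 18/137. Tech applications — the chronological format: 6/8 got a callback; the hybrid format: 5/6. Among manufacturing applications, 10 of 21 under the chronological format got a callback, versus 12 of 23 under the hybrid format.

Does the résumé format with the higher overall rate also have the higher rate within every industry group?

Retail: the chronological format 12/42 = 28.6%, the hybrid format 11/30 = 36.7% → the hybrid format
Healthcare: the chronological format 3/88 = 3.4%, the hybrid format 18/137 = 13.1% → the hybrid format
Tech: the chronological format 6/8 = 75.0%, the hybrid format 5/6 = 83.3% → the hybrid format
Manufacturing: the chronological format 10/21 = 47.6%, the hybrid format 12/23 = 52.2% → the hybrid format
Overall: the chronological format 31/159 = 19.5%, the hybrid format 46/196 = 23.5% → the hybrid format
The hybrid format wins overall and in every industry group — no reversal.

Yes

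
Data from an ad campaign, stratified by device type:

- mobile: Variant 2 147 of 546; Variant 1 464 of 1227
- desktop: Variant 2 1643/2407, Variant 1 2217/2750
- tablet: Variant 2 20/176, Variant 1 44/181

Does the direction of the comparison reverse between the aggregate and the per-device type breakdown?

No

Mobile: Variant 2 147/546 = 26.9%, Variant 1 464/1227 = 37.8% → Variant 1
Desktop: Variant 2 1643/2407 = 68.3%, Variant 1 2217/2750 = 80.6% → Variant 1
Tablet: Variant 2 20/176 = 11.4%, Variant 1 44/181 = 24.3% → Variant 1
Overall: Variant 2 1810/3129 = 57.8%, Variant 1 2725/4158 = 65.5% → Variant 1
Variant 1 wins overall and in every device group — no reversal.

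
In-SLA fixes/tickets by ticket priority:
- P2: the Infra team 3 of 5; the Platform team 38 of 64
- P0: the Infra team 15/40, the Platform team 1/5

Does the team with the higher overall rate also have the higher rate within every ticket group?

No

P2: the Infra team 3/5 = 60.0%, the Platform team 38/64 = 59.4% → the Infra team
P0: the Infra team 15/40 = 37.5%, the Platform team 1/5 = 20.0% → the Infra team
Overall: the Infra team 18/45 = 40.0%, the Platform team 39/69 = 56.5% → the Platform team
The Infra team wins each ticket group but the Platform team wins overall — the comparison reverses. The Infra team's tickets skew toward P0, which has a lower base rate.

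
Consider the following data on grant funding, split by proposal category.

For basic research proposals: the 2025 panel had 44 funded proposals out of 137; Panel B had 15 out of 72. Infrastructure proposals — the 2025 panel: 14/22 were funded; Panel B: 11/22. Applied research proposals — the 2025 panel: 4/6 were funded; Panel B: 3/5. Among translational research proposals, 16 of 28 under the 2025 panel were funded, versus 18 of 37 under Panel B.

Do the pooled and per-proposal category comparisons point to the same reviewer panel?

Basic research: the 2025 panel 44/137 = 32.1%, Panel B 15/72 = 20.8% → the 2025 panel
Infrastructure: the 2025 panel 14/22 = 63.6%, Panel B 11/22 = 50.0% → the 2025 panel
Applied research: the 2025 panel 4/6 = 66.7%, Panel B 3/5 = 60.0% → the 2025 panel
Translational research: the 2025 panel 16/28 = 57.1%, Panel B 18/37 = 48.6% → the 2025 panel
Overall: the 2025 panel 78/193 = 40.4%, Panel B 47/136 = 34.6% → the 2025 panel
The 2025 panel wins overall and in every proposal group — no reversal.

Yes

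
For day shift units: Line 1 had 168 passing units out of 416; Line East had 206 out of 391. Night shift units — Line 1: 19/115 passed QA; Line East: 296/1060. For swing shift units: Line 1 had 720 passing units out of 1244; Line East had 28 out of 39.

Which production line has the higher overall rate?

Line 1

Day shift: Line 1 168/416 = 40.4%, Line East 206/391 = 52.7% → Line East
Night shift: Line 1 19/115 = 16.5%, Line East 296/1060 = 27.9% → Line East
Swing shift: Line 1 720/1244 = 57.9%, Line East 28/39 = 71.8% → Line East
Overall: Line 1 907/1775 = 51.1%, Line East 530/1490 = 35.6% → Line 1
(Line East wins every shift group but Line 1 wins overall — Line East's units skew toward the low-rate night shift group.)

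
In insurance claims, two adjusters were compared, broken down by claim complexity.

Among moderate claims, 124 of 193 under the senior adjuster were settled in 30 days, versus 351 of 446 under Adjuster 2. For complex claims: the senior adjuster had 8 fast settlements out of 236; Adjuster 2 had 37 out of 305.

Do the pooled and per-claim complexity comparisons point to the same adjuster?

Yes

Moderate: the senior adjuster 124/193 = 64.2%, Adjuster 2 351/446 = 78.7% → Adjuster 2
Complex: the senior adjuster 8/236 = 3.4%, Adjuster 2 37/305 = 12.1% → Adjuster 2
Overall: the senior adjuster 132/429 = 30.8%, Adjuster 2 388/751 = 51.7% → Adjuster 2
Adjuster 2 wins overall and in every claim group — no reversal.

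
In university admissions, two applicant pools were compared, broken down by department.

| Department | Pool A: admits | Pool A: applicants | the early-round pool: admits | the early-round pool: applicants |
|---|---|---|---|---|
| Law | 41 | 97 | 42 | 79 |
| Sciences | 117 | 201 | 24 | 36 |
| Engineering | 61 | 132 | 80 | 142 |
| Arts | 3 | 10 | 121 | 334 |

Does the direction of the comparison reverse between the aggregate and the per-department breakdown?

Law: Pool A 41/97 = 42.3%, the early-round pool 42/79 = 53.2% → the early-round pool
Sciences: Pool A 117/201 = 58.2%, the early-round pool 24/36 = 66.7% → the early-round pool
Engineering: Pool A 61/132 = 46.2%, the early-round pool 80/142 = 56.3% → the early-round pool
Arts: Pool A 3/10 = 30.0%, the early-round pool 121/334 = 36.2% → the early-round pool
Overall: Pool A 222/440 = 50.5%, the early-round pool 267/591 = 45.2% → Pool A
The early-round pool wins each department group but Pool A wins overall — the comparison reverses. The early-round pool's applicants skew toward Arts, which has a lower base rate.

Yes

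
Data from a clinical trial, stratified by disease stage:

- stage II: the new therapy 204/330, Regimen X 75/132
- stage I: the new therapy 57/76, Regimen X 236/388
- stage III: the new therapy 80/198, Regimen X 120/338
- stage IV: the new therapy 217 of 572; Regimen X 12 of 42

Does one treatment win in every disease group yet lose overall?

Stage II: the new therapy 204/330 = 61.8%, Regimen X 75/132 = 56.8% → the new therapy
Stage I: the new therapy 57/76 = 75.0%, Regimen X 236/388 = 60.8% → the new therapy
Stage III: the new therapy 80/198 = 40.4%, Regimen X 120/338 = 35.5% → the new therapy
Stage IV: the new therapy 217/572 = 37.9%, Regimen X 12/42 = 28.6% → the new therapy
Overall: the new therapy 558/1176 = 47.4%, Regimen X 443/900 = 49.2% → Regimen X
The new therapy wins each disease group but Regimen X wins overall — the comparison reverses. The new therapy's patients skew toward stage IV, which has a lower base rate.

Yes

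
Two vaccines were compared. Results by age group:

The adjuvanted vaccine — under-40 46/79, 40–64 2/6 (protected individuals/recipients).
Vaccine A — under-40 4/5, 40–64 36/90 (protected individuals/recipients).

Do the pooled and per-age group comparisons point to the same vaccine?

Under-40: the adjuvanted vaccine 46/79 = 58.2%, Vaccine A 4/5 = 80.0% → Vaccine A
40–64: the adjuvanted vaccine 2/6 = 33.3%, Vaccine A 36/90 = 40.0% → Vaccine A
Overall: the adjuvanted vaccine 48/85 = 56.5%, Vaccine A 40/95 = 42.1% → the adjuvanted vaccine
Vaccine A wins each age group but the adjuvanted vaccine wins overall — the comparison reverses. Vaccine A's recipients skew toward 40–64, which has a lower base rate.

No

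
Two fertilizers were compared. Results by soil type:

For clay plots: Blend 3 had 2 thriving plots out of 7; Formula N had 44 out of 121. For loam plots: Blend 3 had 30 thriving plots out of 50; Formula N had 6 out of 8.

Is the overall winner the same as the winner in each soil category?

Clay: Blend 3 2/7 = 28.6%, Formula N 44/121 = 36.4% → Formula N
Loam: Blend 3 30/50 = 60.0%, Formula N 6/8 = 75.0% → Formula N
Overall: Blend 3 32/57 = 56.1%, Formula N 50/129 = 38.8% → Blend 3
Formula N wins each soil group but Blend 3 wins overall — the comparison reverses. Formula N's plots skew toward clay, which has a lower base rate.

No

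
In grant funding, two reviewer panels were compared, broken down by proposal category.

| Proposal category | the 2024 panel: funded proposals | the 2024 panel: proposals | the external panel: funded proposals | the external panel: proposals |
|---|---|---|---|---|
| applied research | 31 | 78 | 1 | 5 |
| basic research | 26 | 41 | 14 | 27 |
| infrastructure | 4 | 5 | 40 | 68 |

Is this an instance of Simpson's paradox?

Yes

Applied research: the 2024 panel 31/78 = 39.7%, the external panel 1/5 = 20.0% → the 2024 panel
Basic research: the 2024 panel 26/41 = 63.4%, the external panel 14/27 = 51.9% → the 2024 panel
Infrastructure: the 2024 panel 4/5 = 80.0%, the external panel 40/68 = 58.8% → the 2024 panel
Overall: the 2024 panel 61/124 = 49.2%, the external panel 55/100 = 55.0% → the external panel
The 2024 panel wins each proposal group but the external panel wins overall — the comparison reverses. The 2024 panel's proposals skew toward applied research, which has a lower base rate.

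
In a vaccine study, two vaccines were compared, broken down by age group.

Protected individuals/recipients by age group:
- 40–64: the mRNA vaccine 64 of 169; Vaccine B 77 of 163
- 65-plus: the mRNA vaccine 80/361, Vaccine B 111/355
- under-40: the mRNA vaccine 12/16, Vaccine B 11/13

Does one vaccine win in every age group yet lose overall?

40–64: the mRNA vaccine 64/169 = 37.9%, Vaccine B 77/163 = 47.2% → Vaccine B
65-plus: the mRNA vaccine 80/361 = 22.2%, Vaccine B 111/355 = 31.3% → Vaccine B
Under-40: the mRNA vaccine 12/16 = 75.0%, Vaccine B 11/13 = 84.6% → Vaccine B
Overall: the mRNA vaccine 156/546 = 28.6%, Vaccine B 199/531 = 37.5% → Vaccine B
Vaccine B wins overall and in every age group — no reversal.

No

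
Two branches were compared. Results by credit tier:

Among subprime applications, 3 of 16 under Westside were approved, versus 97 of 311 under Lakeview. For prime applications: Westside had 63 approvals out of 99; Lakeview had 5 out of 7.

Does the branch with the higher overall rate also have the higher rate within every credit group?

No

Subprime: Westside 3/16 = 18.8%, Lakeview 97/311 = 31.2% → Lakeview
Prime: Westside 63/99 = 63.6%, Lakeview 5/7 = 71.4% → Lakeview
Overall: Westside 66/115 = 57.4%, Lakeview 102/318 = 32.1% → Westside
Lakeview wins each credit group but Westside wins overall — the comparison reverses. Lakeview's applications skew toward subprime, which has a lower base rate.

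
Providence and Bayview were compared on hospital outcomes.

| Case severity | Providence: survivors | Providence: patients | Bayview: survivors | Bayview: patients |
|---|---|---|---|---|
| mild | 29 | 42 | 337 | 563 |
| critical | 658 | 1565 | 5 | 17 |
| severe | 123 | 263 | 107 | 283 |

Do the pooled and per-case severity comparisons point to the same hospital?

Mild: Providence 29/42 = 69.0%, Bayview 337/563 = 59.9% → Providence
Critical: Providence 658/1565 = 42.0%, Bayview 5/17 = 29.4% → Providence
Severe: Providence 123/263 = 46.8%, Bayview 107/283 = 37.8% → Providence
Overall: Providence 810/1870 = 43.3%, Bayview 449/863 = 52.0% → Bayview
Providence wins each case group but Bayview wins overall — the comparison reverses. Providence's patients skew toward critical, which has a lower base rate.

No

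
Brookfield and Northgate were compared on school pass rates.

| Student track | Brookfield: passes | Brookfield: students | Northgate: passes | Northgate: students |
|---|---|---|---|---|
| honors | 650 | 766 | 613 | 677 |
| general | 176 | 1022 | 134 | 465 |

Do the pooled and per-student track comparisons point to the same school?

Yes

Honors: Brookfield 650/766 = 84.9%, Northgate 613/677 = 90.5% → Northgate
General: Brookfield 176/1022 = 17.2%, Northgate 134/465 = 28.8% → Northgate
Overall: Brookfield 826/1788 = 46.2%, Northgate 747/1142 = 65.4% → Northgate
Northgate wins overall and in every student group — no reversal.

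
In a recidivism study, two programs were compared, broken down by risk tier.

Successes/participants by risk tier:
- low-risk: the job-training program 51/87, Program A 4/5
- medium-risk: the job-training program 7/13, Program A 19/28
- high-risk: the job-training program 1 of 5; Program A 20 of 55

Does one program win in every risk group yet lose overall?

Low-risk: the job-training program 51/87 = 58.6%, Program A 4/5 = 80.0% → Program A
Medium-risk: the job-training program 7/13 = 53.8%, Program A 19/28 = 67.9% → Program A
High-risk: the job-training program 1/5 = 20.0%, Program A 20/55 = 36.4% → Program A
Overall: the job-training program 59/105 = 56.2%, Program A 43/88 = 48.9% → the job-training program
Program A wins each risk group but the job-training program wins overall — the comparison reverses. Program A's participants skew toward high-risk, which has a lower base rate.

Yes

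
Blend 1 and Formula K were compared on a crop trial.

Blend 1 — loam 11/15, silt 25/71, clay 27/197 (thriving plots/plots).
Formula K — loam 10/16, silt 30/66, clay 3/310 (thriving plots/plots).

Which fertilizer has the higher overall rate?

Loam: Blend 1 11/15 = 73.3%, Formula K 10/16 = 62.5% → Blend 1
Silt: Blend 1 25/71 = 35.2%, Formula K 30/66 = 45.5% → Formula K
Clay: Blend 1 27/197 = 13.7%, Formula K 3/310 = 1.0% → Blend 1
Overall: Blend 1 63/283 = 22.3%, Formula K 43/392 = 11.0% → Blend 1
(Neither sweeps every soil group, but Blend 1 has the higher pooled rate.)

Blend 1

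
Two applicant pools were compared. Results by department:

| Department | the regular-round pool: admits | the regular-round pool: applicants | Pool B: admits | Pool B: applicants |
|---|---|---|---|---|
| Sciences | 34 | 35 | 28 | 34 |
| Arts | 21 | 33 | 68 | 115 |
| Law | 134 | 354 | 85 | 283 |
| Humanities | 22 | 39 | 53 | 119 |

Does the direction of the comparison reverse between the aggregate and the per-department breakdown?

No

Sciences: the regular-round pool 34/35 = 97.1%, Pool B 28/34 = 82.4% → the regular-round pool
Arts: the regular-round pool 21/33 = 63.6%, Pool B 68/115 = 59.1% → the regular-round pool
Law: the regular-round pool 134/354 = 37.9%, Pool B 85/283 = 30.0% → the regular-round pool
Humanities: the regular-round pool 22/39 = 56.4%, Pool B 53/119 = 44.5% → the regular-round pool
Overall: the regular-round pool 211/461 = 45.8%, Pool B 234/551 = 42.5% → the regular-round pool
The regular-round pool wins overall and in every department group — no reversal.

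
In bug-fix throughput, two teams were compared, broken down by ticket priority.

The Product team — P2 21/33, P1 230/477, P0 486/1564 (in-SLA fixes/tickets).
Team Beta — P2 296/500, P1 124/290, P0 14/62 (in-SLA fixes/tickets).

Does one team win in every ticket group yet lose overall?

P2: the Product team 21/33 = 63.6%, Team Beta 296/500 = 59.2% → the Product team
P1: the Product team 230/477 = 48.2%, Team Beta 124/290 = 42.8% → the Product team
P0: the Product team 486/1564 = 31.1%, Team Beta 14/62 = 22.6% → the Product team
Overall: the Product team 737/2074 = 35.5%, Team Beta 434/852 = 50.9% → Team Beta
The Product team wins each ticket group but Team Beta wins overall — the comparison reverses. The Product team's tickets skew toward P0, which has a lower base rate.

Yes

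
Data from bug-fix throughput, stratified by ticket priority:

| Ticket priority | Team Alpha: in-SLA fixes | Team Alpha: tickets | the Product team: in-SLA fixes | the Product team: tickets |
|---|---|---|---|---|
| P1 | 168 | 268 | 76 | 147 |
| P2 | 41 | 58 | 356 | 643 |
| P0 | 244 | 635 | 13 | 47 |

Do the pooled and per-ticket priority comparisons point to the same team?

P1: Team Alpha 168/268 = 62.7%, the Product team 76/147 = 51.7% → Team Alpha
P2: Team Alpha 41/58 = 70.7%, the Product team 356/643 = 55.4% → Team Alpha
P0: Team Alpha 244/635 = 38.4%, the Product team 13/47 = 27.7% → Team Alpha
Overall: Team Alpha 453/961 = 47.1%, the Product team 445/837 = 53.2% → the Product team
Team Alpha wins each ticket group but the Product team wins overall — the comparison reverses. Team Alpha's tickets skew toward P0, which has a lower base rate.

No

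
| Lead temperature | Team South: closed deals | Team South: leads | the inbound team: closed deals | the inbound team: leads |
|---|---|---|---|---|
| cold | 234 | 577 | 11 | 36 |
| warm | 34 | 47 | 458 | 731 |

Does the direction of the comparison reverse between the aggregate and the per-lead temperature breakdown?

Cold: Team South 234/577 = 40.6%, the inbound team 11/36 = 30.6% → Team South
Warm: Team South 34/47 = 72.3%, the inbound team 458/731 = 62.7% → Team South
Overall: Team South 268/624 = 42.9%, the inbound team 469/767 = 61.1% → the inbound team
Team South wins each lead group but the inbound team wins overall — the comparison reverses. Team South's leads skew toward cold, which has a lower base rate.

Yes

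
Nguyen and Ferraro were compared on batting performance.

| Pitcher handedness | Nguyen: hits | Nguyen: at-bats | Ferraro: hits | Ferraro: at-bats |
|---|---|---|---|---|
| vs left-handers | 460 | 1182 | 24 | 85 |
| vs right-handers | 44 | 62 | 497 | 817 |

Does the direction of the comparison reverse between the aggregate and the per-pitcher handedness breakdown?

Vs left-handers: Nguyen 460/1182 = 38.9%, Ferraro 24/85 = 28.2% → Nguyen
Vs right-handers: Nguyen 44/62 = 71.0%, Ferraro 497/817 = 60.8% → Nguyen
Overall: Nguyen 504/1244 = 40.5%, Ferraro 521/902 = 57.8% → Ferraro
Nguyen wins each pitcher group but Ferraro wins overall — the comparison reverses. Nguyen's at-bats skew toward vs left-handers, which has a lower base rate.

Yes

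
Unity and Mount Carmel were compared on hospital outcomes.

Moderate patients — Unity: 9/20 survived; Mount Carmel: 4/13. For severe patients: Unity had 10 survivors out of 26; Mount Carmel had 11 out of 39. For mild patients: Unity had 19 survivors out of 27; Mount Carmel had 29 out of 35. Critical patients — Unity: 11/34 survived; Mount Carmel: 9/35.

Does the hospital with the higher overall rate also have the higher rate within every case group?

No

Moderate: Unity 9/20 = 45.0%, Mount Carmel 4/13 = 30.8% → Unity
Severe: Unity 10/26 = 38.5%, Mount Carmel 11/39 = 28.2% → Unity
Mild: Unity 19/27 = 70.4%, Mount Carmel 29/35 = 82.9% → Mount Carmel
Critical: Unity 11/34 = 32.4%, Mount Carmel 9/35 = 25.7% → Unity
Overall: Unity 49/107 = 45.8%, Mount Carmel 53/122 = 43.4% → Unity
Neither sweeps: Unity wins 3 of 4 groups, Mount Carmel wins 1. Unity wins overall but not every group — no Simpson reversal.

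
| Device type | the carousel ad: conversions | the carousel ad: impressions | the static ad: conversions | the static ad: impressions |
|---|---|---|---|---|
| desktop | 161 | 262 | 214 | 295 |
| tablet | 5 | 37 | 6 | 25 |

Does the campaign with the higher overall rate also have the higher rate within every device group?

Yes

Desktop: the carousel ad 161/262 = 61.5%, the static ad 214/295 = 72.5% → the static ad
Tablet: the carousel ad 5/37 = 13.5%, the static ad 6/25 = 24.0% → the static ad
Overall: the carousel ad 166/299 = 55.5%, the static ad 220/320 = 68.8% → the static ad
The static ad wins overall and in every device group — no reversal.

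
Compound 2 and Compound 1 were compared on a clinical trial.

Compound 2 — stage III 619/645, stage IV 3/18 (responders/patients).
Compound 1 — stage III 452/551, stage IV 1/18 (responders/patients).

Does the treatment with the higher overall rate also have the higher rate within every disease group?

Stage III: Compound 2 619/645 = 96.0%, Compound 1 452/551 = 82.0% → Compound 2
Stage IV: Compound 2 3/18 = 16.7%, Compound 1 1/18 = 5.6% → Compound 2
Overall: Compound 2 622/663 = 93.8%, Compound 1 453/569 = 79.6% → Compound 2
Compound 2 wins overall and in every disease group — no reversal.

Yes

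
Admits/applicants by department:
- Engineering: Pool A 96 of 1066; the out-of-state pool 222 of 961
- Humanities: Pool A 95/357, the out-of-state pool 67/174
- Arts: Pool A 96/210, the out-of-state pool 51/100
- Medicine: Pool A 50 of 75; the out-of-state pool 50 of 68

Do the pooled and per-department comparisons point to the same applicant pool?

Yes

Engineering: Pool A 96/1066 = 9.0%, the out-of-state pool 222/961 = 23.1% → the out-of-state pool
Humanities: Pool A 95/357 = 26.6%, the out-of-state pool 67/174 = 38.5% → the out-of-state pool
Arts: Pool A 96/210 = 45.7%, the out-of-state pool 51/100 = 51.0% → the out-of-state pool
Medicine: Pool A 50/75 = 66.7%, the out-of-state pool 50/68 = 73.5% → the out-of-state pool
Overall: Pool A 337/1708 = 19.7%, the out-of-state pool 390/1303 = 29.9% → the out-of-state pool
The out-of-state pool wins overall and in every department group — no reversal.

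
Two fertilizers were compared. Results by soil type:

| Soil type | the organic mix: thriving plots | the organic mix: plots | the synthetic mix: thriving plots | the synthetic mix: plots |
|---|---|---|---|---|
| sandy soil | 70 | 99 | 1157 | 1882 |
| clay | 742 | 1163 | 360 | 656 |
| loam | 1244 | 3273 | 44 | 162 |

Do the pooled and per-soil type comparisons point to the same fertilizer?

No

Sandy soil: the organic mix 70/99 = 70.7%, the synthetic mix 1157/1882 = 61.5% → the organic mix
Clay: the organic mix 742/1163 = 63.8%, the synthetic mix 360/656 = 54.9% → the organic mix
Loam: the organic mix 1244/3273 = 38.0%, the synthetic mix 44/162 = 27.2% → the organic mix
Overall: the organic mix 2056/4535 = 45.3%, the synthetic mix 1561/2700 = 57.8% → the synthetic mix
The organic mix wins each soil group but the synthetic mix wins overall — the comparison reverses. The organic mix's plots skew toward loam, which has a lower base rate.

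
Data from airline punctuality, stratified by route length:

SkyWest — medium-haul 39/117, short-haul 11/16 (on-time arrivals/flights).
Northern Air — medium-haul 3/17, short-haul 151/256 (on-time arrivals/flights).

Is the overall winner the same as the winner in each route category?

No

Medium-haul: SkyWest 39/117 = 33.3%, Northern Air 3/17 = 17.6% → SkyWest
Short-haul: SkyWest 11/16 = 68.8%, Northern Air 151/256 = 59.0% → SkyWest
Overall: SkyWest 50/133 = 37.6%, Northern Air 154/273 = 56.4% → Northern Air
SkyWest wins each route group but Northern Air wins overall — the comparison reverses. SkyWest's flights skew toward medium-haul, which has a lower base rate.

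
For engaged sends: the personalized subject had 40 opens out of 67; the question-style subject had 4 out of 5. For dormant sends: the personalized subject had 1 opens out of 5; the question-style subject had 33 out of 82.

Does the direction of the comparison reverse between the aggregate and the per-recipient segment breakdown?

Engaged: the personalized subject 40/67 = 59.7%, the question-style subject 4/5 = 80.0% → the question-style subject
Dormant: the personalized subject 1/5 = 20.0%, the question-style subject 33/82 = 40.2% → the question-style subject
Overall: the personalized subject 41/72 = 56.9%, the question-style subject 37/87 = 42.5% → the personalized subject
The question-style subject wins each recipient group but the personalized subject wins overall — the comparison reverses. The question-style subject's sends skew toward dormant, which has a lower base rate.

Yes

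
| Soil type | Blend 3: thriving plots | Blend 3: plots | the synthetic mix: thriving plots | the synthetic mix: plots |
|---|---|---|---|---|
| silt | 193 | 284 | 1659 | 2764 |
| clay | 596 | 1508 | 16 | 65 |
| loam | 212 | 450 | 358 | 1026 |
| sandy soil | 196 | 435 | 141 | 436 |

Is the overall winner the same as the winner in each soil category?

Silt: Blend 3 193/284 = 68.0%, the synthetic mix 1659/2764 = 60.0% → Blend 3
Clay: Blend 3 596/1508 = 39.5%, the synthetic mix 16/65 = 24.6% → Blend 3
Loam: Blend 3 212/450 = 47.1%, the synthetic mix 358/1026 = 34.9% → Blend 3
Sandy soil: Blend 3 196/435 = 45.1%, the synthetic mix 141/436 = 32.3% → Blend 3
Overall: Blend 3 1197/2677 = 44.7%, the synthetic mix 2174/4291 = 50.7% → the synthetic mix
Blend 3 wins each soil group but the synthetic mix wins overall — the comparison reverses. Blend 3's plots skew toward clay, which has a lower base rate.

No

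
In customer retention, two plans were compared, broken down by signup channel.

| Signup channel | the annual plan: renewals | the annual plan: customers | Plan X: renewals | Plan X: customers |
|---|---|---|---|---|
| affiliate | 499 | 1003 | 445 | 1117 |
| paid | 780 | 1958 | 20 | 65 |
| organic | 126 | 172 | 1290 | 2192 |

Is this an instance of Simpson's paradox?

Yes

Affiliate: the annual plan 499/1003 = 49.8%, Plan X 445/1117 = 39.8% → the annual plan
Paid: the annual plan 780/1958 = 39.8%, Plan X 20/65 = 30.8% → the annual plan
Organic: the annual plan 126/172 = 73.3%, Plan X 1290/2192 = 58.9% → the annual plan
Overall: the annual plan 1405/3133 = 44.8%, Plan X 1755/3374 = 52.0% → Plan X
The annual plan wins each signup group but Plan X wins overall — the comparison reverses. The annual plan's customers skew toward paid, which has a lower base rate.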